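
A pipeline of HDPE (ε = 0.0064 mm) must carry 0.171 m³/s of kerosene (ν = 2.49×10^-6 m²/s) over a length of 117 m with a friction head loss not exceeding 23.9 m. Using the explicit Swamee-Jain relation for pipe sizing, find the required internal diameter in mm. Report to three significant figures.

D ≈ 176 mm

Swamee-Jain (Type III): D = 0.66·[ε^1.25·(LQ²/(gh_f))^4.75 + ν·Q^9.4·(L/(gh_f))^5.2]^0.04
LQ²/(gh_f) = 0.01459; L/(gh_f) = 0.4990
Term 1 = ε^1.25·(…)^4.75 = 6.13×10^-16; Term 2 = ν·Q^9.4·(…)^5.2 = 4.14×10^-15
D = 0.66·(6.13×10^-16 + 4.14×10^-15)^0.04 = 0.1764 m = 176 mm
Check: V = 6.99 m/s, Re = 4.96×10^5, f = 0.01366, h_f = 22.6 m ≈ 23.9 m ✓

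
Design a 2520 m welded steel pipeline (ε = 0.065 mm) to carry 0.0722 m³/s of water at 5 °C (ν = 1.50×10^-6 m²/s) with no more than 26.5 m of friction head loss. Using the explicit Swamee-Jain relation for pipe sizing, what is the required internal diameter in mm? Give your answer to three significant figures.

Swamee-Jain (Type III): D = 0.66·[ε^1.25·(LQ²/(gh_f))^4.75 + ν·Q^9.4·(L/(gh_f))^5.2]^0.04
LQ²/(gh_f) = 0.05053; L/(gh_f) = 9.694
Term 1 = ε^1.25·(…)^4.75 = 4.06×10^-12; Term 2 = ν·Q^9.4·(…)^5.2 = 3.77×10^-12
D = 0.66·(4.06×10^-12 + 3.77×10^-12)^0.04 = 0.2373 m = 237 mm
Check: V = 1.63 m/s, Re = 2.58×10^5, f = 0.01713, h_f = 24.7 m ≈ 26.5 m ✓

D ≈ 237 mm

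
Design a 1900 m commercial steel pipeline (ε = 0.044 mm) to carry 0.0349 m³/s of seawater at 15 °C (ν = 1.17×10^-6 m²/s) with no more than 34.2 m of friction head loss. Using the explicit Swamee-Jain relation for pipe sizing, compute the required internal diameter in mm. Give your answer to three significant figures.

Swamee-Jain (Type III): D = 0.66·[ε^1.25·(LQ²/(gh_f))^4.75 + ν·Q^9.4·(L/(gh_f))^5.2]^0.04
LQ²/(gh_f) = 0.006898; L/(gh_f) = 5.663
Term 1 = ε^1.25·(…)^4.75 = 1.94×10^-16; Term 2 = ν·Q^9.4·(…)^5.2 = 1.93×10^-16
D = 0.66·(1.94×10^-16 + 1.93×10^-16)^0.04 = 0.1596 m = 160 mm
Check: V = 1.74 m/s, Re = 2.38×10^5, f = 0.01729, h_f = 31.9 m ≈ 34.2 m ✓

D ≈ 160 mm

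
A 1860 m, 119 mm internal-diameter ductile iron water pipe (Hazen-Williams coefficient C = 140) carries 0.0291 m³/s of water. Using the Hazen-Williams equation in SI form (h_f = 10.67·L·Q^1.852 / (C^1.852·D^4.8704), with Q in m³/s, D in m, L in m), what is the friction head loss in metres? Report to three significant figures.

h_f ≈ 95.6 m

h_f = 10.67·1860·0.0291^1.852 / (140^1.852·0.119^4.8704) = 95.64 m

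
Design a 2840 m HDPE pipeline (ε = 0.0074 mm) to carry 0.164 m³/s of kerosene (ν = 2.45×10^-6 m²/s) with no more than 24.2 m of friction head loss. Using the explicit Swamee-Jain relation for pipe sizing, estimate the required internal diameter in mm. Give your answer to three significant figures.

Swamee-Jain (Type III): D = 0.66·[ε^1.25·(LQ²/(gh_f))^4.75 + ν·Q^9.4·(L/(gh_f))^5.2]^0.04
LQ²/(gh_f) = 0.3218; L/(gh_f) = 11.96
Term 1 = ε^1.25·(…)^4.75 = 1.77×10^-9; Term 2 = ν·Q^9.4·(…)^5.2 = 4.11×10^-8
D = 0.66·(1.77×10^-9 + 4.11×10^-8)^0.04 = 0.3348 m = 335 mm
Check: V = 1.86 m/s, Re = 2.55×10^5, f = 0.01506, h_f = 22.6 m ≈ 24.2 m ✓

D ≈ 335 mm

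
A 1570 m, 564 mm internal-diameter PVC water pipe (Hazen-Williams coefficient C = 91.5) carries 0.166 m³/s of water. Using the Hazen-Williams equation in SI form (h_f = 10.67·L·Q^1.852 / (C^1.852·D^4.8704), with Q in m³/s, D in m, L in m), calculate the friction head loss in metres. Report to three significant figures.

h_f = 10.67·1570·0.166^1.852 / (91.5^1.852·0.564^4.8704) = 2.283 m

h_f ≈ 2.28 m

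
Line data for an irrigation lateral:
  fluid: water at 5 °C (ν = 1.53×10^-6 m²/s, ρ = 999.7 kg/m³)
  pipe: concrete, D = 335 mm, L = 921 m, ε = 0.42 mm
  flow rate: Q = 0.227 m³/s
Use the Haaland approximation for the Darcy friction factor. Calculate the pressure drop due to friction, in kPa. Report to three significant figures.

Δp ≈ 193 kPa

V = 4Q/(πD²) = 4·0.227/(π·0.335²) = 2.575 m/s
Re = VD/ν = 2.575·0.335/1.53×10^-6 = 5.64×10^5 → turbulent
ε/D = 0.42/335 = 0.00125
Haaland: f = 0.02120
h_f = f(L/D)V²/(2g) = 0.02120·(921/0.335)·2.575²/(2·9.81) = 19.70 m
Δp = ρg·h_f = 999.7·9.81·19.70 = 193.2 kPa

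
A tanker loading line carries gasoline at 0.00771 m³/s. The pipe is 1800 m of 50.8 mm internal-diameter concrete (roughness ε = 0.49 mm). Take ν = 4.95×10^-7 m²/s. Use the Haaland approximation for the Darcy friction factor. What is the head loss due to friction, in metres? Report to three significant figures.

V = 4Q/(πD²) = 4·0.00771/(π·0.0508²) = 3.804 m/s
Re = VD/ν = 3.804·0.0508/4.95×10^-7 = 3.90×10^5 → turbulent
ε/D = 0.49/50.8 = 0.00965
Haaland: f = 0.03767
h_f = f(L/D)V²/(2g) = 0.03767·(1800/0.0508)·3.804²/(2·9.81) = 984.4 m

h_f ≈ 984 m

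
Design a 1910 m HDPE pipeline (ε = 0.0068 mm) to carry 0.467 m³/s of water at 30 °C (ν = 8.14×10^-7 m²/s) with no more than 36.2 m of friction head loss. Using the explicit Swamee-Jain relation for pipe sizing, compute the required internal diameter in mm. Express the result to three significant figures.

D ≈ 404 mm

Swamee-Jain (Type III): D = 0.66·[ε^1.25·(LQ²/(gh_f))^4.75 + ν·Q^9.4·(L/(gh_f))^5.2]^0.04
LQ²/(gh_f) = 1.173; L/(gh_f) = 5.378
Term 1 = ε^1.25·(…)^4.75 = 7.41×10^-7; Term 2 = ν·Q^9.4·(…)^5.2 = 4.00×10^-6
D = 0.66·(7.41×10^-7 + 4.00×10^-6)^0.04 = 0.4042 m = 404 mm
Check: V = 3.64 m/s, Re = 1.81×10^6, f = 0.01110, h_f = 35.4 m ≈ 36.2 m ✓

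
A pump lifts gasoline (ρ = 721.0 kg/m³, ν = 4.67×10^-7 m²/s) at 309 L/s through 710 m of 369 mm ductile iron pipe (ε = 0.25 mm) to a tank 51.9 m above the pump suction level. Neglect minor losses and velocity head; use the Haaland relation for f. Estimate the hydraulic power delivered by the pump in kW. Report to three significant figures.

P_hyd ≈ 146 kW

V = 4Q/(πD²) = 2.889 m/s; Re = 2.28×10^6; ε/D = 6.78×10^-4; f = 0.01809
h_f = f(L/D)V²/2g = 14.81 m
Total head H = z + h_f = 51.9 + 14.81 = 66.71 m
P_hyd = ρgQH = 721.0·9.81·0.309·66.71 = 145.8 kW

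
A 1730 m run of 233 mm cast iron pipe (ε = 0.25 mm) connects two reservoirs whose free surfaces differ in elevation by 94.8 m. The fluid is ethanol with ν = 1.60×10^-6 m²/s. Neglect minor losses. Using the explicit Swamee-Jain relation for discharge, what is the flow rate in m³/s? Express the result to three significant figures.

Swamee-Jain (Type II): Q = -0.965·√(gD⁵h_f/L)·ln[ε/(3.7D) + √(3.17ν²L/(gD³h_f))]
√(gD⁵h_f/L) = √(9.81·0.233⁵·94.8/1730) = 0.01921
ε/(3.7D) = 2.90×10^-4; √(3.17ν²L/(gD³h_f)) = 3.45×10^-5
Q = -0.965·0.01921·ln(3.245×10^-4) = 0.1489 m³/s
Check: V = 3.49 m/s, Re = 5.09×10^5, f = 0.02066, h_f = 95.4 m ≈ 94.8 m ✓

Q ≈ 0.149 m³/s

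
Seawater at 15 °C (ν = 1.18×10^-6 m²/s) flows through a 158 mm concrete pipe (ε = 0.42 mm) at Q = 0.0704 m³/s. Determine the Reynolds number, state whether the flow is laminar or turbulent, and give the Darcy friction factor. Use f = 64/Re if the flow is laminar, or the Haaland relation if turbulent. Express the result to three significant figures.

V = 4Q/(πD²) = 3.591 m/s
Re = VD/ν = 3.591·0.158/1.18×10^-6 = 4.81×10^5
Re > 4000 → turbulent; ε/D = 0.00266
Haaland: f = 0.02562

Re ≈ 4.81×10^5; turbulent; f ≈ 0.0256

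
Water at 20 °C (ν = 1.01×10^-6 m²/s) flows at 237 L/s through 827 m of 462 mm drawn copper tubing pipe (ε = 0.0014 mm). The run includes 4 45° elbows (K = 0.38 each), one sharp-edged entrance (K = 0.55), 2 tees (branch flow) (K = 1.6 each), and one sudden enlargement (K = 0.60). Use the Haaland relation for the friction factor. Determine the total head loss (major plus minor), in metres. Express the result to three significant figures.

V = 4Q/(πD²) = 1.414 m/s; V²/2g = 0.1019 m
Re = 6.47×10^5, ε/D = 3.03×10^-6 → f = 0.01252 (Haaland)
Major: h_f = f(L/D)·V²/2g = 0.01252·1790·0.1019 = 2.283 m
Minor: ΣK = 5.87; h_m = ΣK·V²/2g = 0.5980 m
Total H_L = 2.283 + 0.5980 = 2.881 m

H_L ≈ 2.88 m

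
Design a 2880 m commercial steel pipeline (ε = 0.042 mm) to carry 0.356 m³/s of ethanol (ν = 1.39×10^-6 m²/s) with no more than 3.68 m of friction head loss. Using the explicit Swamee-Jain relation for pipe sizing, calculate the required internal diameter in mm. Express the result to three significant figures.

Swamee-Jain (Type III): D = 0.66·[ε^1.25·(LQ²/(gh_f))^4.75 + ν·Q^9.4·(L/(gh_f))^5.2]^0.04
LQ²/(gh_f) = 10.11; L/(gh_f) = 79.78
Term 1 = ε^1.25·(…)^4.75 = 0.200; Term 2 = ν·Q^9.4·(…)^5.2 = 0.655
D = 0.66·(0.200 + 0.655)^0.04 = 0.6559 m = 656 mm
Check: V = 1.05 m/s, Re = 4.97×10^5, f = 0.01403, h_f = 3.49 m ≈ 3.68 m ✓

D ≈ 656 mm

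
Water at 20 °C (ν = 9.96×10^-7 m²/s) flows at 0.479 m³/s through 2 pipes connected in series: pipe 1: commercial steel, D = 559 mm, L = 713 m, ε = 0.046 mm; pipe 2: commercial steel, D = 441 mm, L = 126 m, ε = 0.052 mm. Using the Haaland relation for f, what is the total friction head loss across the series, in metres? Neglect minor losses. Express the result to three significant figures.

Pipe 1: V = 1.952 m/s, Re = 1.10×10^6, ε/D = 8.23×10^-5, f = 0.01295, h_1 = f(L/D)V²/2g = 3.208 m
Pipe 2: V = 3.136 m/s, Re = 1.39×10^6, ε/D = 1.18×10^-4, f = 0.01329, h_2 = f(L/D)V²/2g = 1.903 m
Series → Q common, losses add: H = Σh = 5.111 m

H ≈ 5.11 m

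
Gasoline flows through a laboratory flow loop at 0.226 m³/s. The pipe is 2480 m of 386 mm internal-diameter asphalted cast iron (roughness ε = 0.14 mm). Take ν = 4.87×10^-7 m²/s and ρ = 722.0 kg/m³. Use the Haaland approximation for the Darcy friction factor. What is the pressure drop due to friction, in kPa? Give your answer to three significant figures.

Δp ≈ 138 kPa

V = 4Q/(πD²) = 4·0.226/(π·0.386²) = 1.931 m/s
Re = VD/ν = 1.931·0.386/4.87×10^-7 = 1.53×10^6 → turbulent
ε/D = 0.14/386 = 3.63×10^-4
Haaland: f = 0.01596
h_f = f(L/D)V²/(2g) = 0.01596·(2480/0.386)·1.931²/(2·9.81) = 19.49 m
Δp = ρg·h_f = 722.0·9.81·19.49 = 138.1 kPa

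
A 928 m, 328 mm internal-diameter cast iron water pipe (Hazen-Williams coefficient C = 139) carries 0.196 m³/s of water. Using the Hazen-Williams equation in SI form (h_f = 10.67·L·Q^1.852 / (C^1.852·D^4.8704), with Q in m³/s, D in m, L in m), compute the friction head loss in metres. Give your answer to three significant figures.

h_f ≈ 11.9 m

h_f = 10.67·928·0.196^1.852 / (139^1.852·0.328^4.8704) = 11.86 m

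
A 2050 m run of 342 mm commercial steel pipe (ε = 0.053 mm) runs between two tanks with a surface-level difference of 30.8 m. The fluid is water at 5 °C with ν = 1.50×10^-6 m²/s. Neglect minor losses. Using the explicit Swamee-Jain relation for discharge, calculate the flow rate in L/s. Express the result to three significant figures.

Swamee-Jain (Type II): Q = -0.965·√(gD⁵h_f/L)·ln[ε/(3.7D) + √(3.17ν²L/(gD³h_f))]
√(gD⁵h_f/L) = √(9.81·0.342⁵·30.8/2050) = 0.02626
ε/(3.7D) = 4.19×10^-5; √(3.17ν²L/(gD³h_f)) = 3.48×10^-5
Q = -0.965·0.02626·ln(7.667×10^-5) = 0.2401 m³/s
Check: V = 2.61 m/s, Re = 5.96×10^5, f = 0.01483, h_f = 31.0 m ≈ 30.8 m ✓

Q ≈ 240 L/s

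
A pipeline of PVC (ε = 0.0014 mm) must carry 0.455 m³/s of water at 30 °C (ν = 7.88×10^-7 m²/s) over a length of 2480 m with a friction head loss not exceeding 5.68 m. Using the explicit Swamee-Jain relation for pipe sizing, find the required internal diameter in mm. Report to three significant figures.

Swamee-Jain (Type III): D = 0.66·[ε^1.25·(LQ²/(gh_f))^4.75 + ν·Q^9.4·(L/(gh_f))^5.2]^0.04
LQ²/(gh_f) = 9.214; L/(gh_f) = 44.51
Term 1 = ε^1.25·(…)^4.75 = 0.00184; Term 2 = ν·Q^9.4·(…)^5.2 = 0.179
D = 0.66·(0.00184 + 0.179)^0.04 = 0.6164 m = 616 mm
Check: V = 1.52 m/s, Re = 1.19×10^6, f = 0.01133, h_f = 5.40 m ≈ 5.68 m ✓

D ≈ 616 mm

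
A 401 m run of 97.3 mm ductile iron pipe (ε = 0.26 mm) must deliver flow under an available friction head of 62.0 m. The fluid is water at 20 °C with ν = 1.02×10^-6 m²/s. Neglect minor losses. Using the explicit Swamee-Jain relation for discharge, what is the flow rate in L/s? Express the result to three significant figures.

Q ≈ 25.2 L/s

Swamee-Jain (Type II): Q = -0.965·√(gD⁵h_f/L)·ln[ε/(3.7D) + √(3.17ν²L/(gD³h_f))]
√(gD⁵h_f/L) = √(9.81·0.0973⁵·62.0/401) = 0.003637
ε/(3.7D) = 7.22×10^-4; √(3.17ν²L/(gD³h_f)) = 4.86×10^-5
Q = -0.965·0.003637·ln(7.708×10^-4) = 0.02516 m³/s
Check: V = 3.38 m/s, Re = 3.23×10^5, f = 0.02593, h_f = 62.4 m ≈ 62.0 m ✓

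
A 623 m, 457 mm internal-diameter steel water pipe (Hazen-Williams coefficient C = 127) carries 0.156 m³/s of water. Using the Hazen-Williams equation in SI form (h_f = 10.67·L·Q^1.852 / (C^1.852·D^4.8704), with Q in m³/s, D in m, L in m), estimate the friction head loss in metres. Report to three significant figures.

h_f = 10.67·623·0.156^1.852 / (127^1.852·0.457^4.8704) = 1.226 m

h_f ≈ 1.23 m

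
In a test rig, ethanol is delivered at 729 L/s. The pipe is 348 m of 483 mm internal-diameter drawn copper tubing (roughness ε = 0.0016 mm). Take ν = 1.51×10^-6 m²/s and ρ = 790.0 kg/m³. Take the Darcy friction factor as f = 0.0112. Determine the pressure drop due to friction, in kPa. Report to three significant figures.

V = 4Q/(πD²) = 4·0.729/(π·0.483²) = 3.979 m/s
h_f = f(L/D)V²/(2g) = 0.01120·(348/0.483)·3.979²/(2·9.81) = 6.511 m
Δp = ρg·h_f = 790.0·9.81·6.511 = 50.46 kPa

Δp ≈ 50.5 kPa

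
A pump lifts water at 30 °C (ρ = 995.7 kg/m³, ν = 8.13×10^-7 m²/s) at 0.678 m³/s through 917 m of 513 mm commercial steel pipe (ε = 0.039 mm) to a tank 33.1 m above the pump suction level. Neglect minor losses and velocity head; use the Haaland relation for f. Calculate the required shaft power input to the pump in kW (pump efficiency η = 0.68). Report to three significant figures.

V = 4Q/(πD²) = 3.280 m/s; Re = 2.07×10^6; ε/D = 7.60×10^-5; f = 0.01226
h_f = f(L/D)V²/2g = 12.02 m
Total head H = z + h_f = 33.1 + 12.02 = 45.12 m
P_hyd = ρgQH = 995.7·9.81·0.678·45.12 = 298.8 kW
P_shaft = P_hyd/η = 298.8/0.68 = 439.4 kW

P_shaft ≈ 439 kW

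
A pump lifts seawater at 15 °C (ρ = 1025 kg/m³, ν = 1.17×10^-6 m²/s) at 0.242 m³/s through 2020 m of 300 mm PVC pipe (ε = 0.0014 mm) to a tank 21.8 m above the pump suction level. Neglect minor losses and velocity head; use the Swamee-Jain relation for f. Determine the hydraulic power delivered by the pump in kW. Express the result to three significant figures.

V = 4Q/(πD²) = 3.424 m/s; Re = 8.78×10^5; ε/D = 4.67×10^-6; f = 0.01197
h_f = f(L/D)V²/2g = 48.16 m
Total head H = z + h_f = 21.8 + 48.16 = 69.96 m
P_hyd = ρgQH = 1025·9.81·0.242·69.96 = 170.2 kW

P_hyd ≈ 170 kW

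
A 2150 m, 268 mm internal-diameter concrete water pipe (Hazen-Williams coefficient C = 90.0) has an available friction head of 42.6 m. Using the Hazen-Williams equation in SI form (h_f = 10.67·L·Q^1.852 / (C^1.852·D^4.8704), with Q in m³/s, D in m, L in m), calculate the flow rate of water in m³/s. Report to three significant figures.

Rearranging: Q = [h_f·C^1.852·D^4.8704 / (10.67·L)]^(1/1.852)
Q = [42.6·90.0^1.852·0.268^4.8704 / (10.67·2150)]^0.540 = 0.09454 m³/s

Q ≈ 0.0945 m³/s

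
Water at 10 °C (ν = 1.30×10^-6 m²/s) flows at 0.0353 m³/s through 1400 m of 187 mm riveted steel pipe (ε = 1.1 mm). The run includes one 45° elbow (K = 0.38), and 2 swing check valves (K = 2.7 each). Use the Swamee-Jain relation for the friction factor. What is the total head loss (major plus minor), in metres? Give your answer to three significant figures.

H_L ≈ 21.0 m

V = 4Q/(πD²) = 1.285 m/s; V²/2g = 0.08420 m
Re = 1.85×10^5, ε/D = 0.00588 → f = 0.03256 (Swamee-Jain)
Major: h_f = f(L/D)·V²/2g = 0.03256·7487·0.08420 = 20.52 m
Minor: ΣK = 5.78; h_m = ΣK·V²/2g = 0.4867 m
Total H_L = 20.52 + 0.4867 = 21.01 m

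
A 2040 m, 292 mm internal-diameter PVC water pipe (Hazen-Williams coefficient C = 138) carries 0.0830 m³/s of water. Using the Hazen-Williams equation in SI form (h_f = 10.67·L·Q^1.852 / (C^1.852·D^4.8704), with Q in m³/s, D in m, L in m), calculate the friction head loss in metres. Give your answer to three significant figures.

h_f = 10.67·2040·0.0830^1.852 / (138^1.852·0.292^4.8704) = 9.477 m

h_f ≈ 9.48 m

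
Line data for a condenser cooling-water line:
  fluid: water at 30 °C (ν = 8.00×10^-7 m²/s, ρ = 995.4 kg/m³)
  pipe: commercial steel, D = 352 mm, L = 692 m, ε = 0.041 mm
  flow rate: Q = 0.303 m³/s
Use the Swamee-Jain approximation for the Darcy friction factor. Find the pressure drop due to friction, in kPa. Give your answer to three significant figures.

V = 4Q/(πD²) = 4·0.303/(π·0.352²) = 3.114 m/s
Re = VD/ν = 3.114·0.352/8.00×10^-7 = 1.37×10^6 → turbulent
ε/D = 0.041/352 = 1.16×10^-4
Swamee-Jain: f = 0.01344
h_f = f(L/D)V²/(2g) = 0.01344·(692/0.352)·3.114²/(2·9.81) = 13.06 m
Δp = ρg·h_f = 995.4·9.81·13.06 = 127.5 kPa

Δp ≈ 128 kPa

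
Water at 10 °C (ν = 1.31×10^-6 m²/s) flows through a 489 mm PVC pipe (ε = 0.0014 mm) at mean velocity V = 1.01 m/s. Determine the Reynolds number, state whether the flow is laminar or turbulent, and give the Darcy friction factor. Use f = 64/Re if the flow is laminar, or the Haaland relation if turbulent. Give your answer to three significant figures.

Re = VD/ν = 1.010·0.489/1.31×10^-6 = 3.77×10^5
Re > 4000 → turbulent; ε/D = 2.86×10^-6
Haaland: f = 0.01377

Re ≈ 3.77×10^5; turbulent; f ≈ 0.0138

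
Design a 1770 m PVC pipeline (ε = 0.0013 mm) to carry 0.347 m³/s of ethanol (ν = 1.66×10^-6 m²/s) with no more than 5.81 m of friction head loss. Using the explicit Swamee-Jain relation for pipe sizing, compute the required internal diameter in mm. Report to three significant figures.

Swamee-Jain (Type III): D = 0.66·[ε^1.25·(LQ²/(gh_f))^4.75 + ν·Q^9.4·(L/(gh_f))^5.2]^0.04
LQ²/(gh_f) = 3.739; L/(gh_f) = 31.05
Term 1 = ε^1.25·(…)^4.75 = 2.31×10^-5; Term 2 = ν·Q^9.4·(…)^5.2 = 0.00455
D = 0.66·(2.31×10^-5 + 0.00455)^0.04 = 0.5321 m = 532 mm
Check: V = 1.56 m/s, Re = 5.00×10^5, f = 0.01313, h_f = 5.42 m ≈ 5.81 m ✓

D ≈ 532 mm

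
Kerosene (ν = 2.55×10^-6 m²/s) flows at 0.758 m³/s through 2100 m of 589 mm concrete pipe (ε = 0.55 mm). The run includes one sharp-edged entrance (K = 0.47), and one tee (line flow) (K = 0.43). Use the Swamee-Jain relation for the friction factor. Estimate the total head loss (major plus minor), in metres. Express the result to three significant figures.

H_L ≈ 28.4 m

V = 4Q/(πD²) = 2.782 m/s; V²/2g = 0.3945 m
Re = 6.43×10^5, ε/D = 9.34×10^-4 → f = 0.01992 (Swamee-Jain)
Major: h_f = f(L/D)·V²/2g = 0.01992·3565·0.3945 = 28.01 m
Minor: ΣK = 0.900; h_m = ΣK·V²/2g = 0.3550 m
Total H_L = 28.01 + 0.3550 = 28.36 m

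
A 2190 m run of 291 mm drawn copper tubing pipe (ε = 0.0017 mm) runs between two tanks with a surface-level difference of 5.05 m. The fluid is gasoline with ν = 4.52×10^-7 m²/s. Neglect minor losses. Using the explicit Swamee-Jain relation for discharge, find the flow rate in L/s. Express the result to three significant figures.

Q ≈ 67.9 L/s

Swamee-Jain (Type II): Q = -0.965·√(gD⁵h_f/L)·ln[ε/(3.7D) + √(3.17ν²L/(gD³h_f))]
√(gD⁵h_f/L) = √(9.81·0.291⁵·5.05/2190) = 0.006871
ε/(3.7D) = 1.58×10^-6; √(3.17ν²L/(gD³h_f)) = 3.41×10^-5
Q = -0.965·0.006871·ln(3.566×10^-5) = 0.06790 m³/s
Check: V = 1.02 m/s, Re = 6.57×10^5, f = 0.01259, h_f = 5.03 m ≈ 5.05 m ✓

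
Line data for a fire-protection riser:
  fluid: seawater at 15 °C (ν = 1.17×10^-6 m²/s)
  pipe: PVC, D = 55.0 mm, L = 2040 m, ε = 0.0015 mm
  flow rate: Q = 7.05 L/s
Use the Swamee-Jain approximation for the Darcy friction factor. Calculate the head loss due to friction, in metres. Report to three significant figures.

h_f ≈ 281 m

V = 4Q/(πD²) = 4·0.00705/(π·0.0550²) = 2.967 m/s
Re = VD/ν = 2.967·0.0550/1.17×10^-6 = 1.39×10^5 → turbulent
ε/D = 0.0015/55.0 = 2.73×10^-5
Swamee-Jain: f = 0.01688
h_f = f(L/D)V²/(2g) = 0.01688·(2040/0.0550)·2.967²/(2·9.81) = 281.0 m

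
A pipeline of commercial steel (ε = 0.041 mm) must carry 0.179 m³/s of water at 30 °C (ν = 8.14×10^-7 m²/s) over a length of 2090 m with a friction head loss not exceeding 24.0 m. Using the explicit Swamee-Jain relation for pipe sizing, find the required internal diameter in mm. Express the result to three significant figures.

D ≈ 321 mm

Swamee-Jain (Type III): D = 0.66·[ε^1.25·(LQ²/(gh_f))^4.75 + ν·Q^9.4·(L/(gh_f))^5.2]^0.04
LQ²/(gh_f) = 0.2844; L/(gh_f) = 8.877
Term 1 = ε^1.25·(…)^4.75 = 8.36×10^-9; Term 2 = ν·Q^9.4·(…)^5.2 = 6.58×10^-9
D = 0.66·(8.36×10^-9 + 6.58×10^-9)^0.04 = 0.3210 m = 321 mm
Check: V = 2.21 m/s, Re = 8.72×10^5, f = 0.01404, h_f = 22.8 m ≈ 24.0 m ✓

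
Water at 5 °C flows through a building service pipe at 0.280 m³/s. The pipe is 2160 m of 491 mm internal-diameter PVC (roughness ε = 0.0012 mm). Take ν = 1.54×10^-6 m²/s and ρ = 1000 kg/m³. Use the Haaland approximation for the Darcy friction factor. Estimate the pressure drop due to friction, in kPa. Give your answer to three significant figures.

Δp ≈ 63.6 kPa

V = 4Q/(πD²) = 4·0.280/(π·0.491²) = 1.479 m/s
Re = VD/ν = 1.479·0.491/1.54×10^-6 = 4.71×10^5 → turbulent
ε/D = 0.0012/491 = 2.44×10^-6
Haaland: f = 0.01323
h_f = f(L/D)V²/(2g) = 0.01323·(2160/0.491)·1.479²/(2·9.81) = 6.486 m
Δp = ρg·h_f = 1000·9.81·6.486 = 63.62 kPa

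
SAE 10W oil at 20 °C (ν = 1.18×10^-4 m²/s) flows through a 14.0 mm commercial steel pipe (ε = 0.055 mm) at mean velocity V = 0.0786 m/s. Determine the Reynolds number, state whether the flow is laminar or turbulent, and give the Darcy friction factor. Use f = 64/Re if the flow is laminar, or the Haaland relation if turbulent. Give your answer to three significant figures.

Re ≈ 9.33; laminar; f = 64/Re ≈ 6.86

Re = VD/ν = 0.07860·0.0140/1.18×10^-4 = 9.33
Re < 2300 → laminar → f = 64/Re = 6.863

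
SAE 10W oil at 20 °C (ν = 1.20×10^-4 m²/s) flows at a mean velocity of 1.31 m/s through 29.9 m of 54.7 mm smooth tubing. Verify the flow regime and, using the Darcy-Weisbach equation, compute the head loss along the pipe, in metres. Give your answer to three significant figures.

Re = VD/ν = 1.31·0.05470/1.20×10^-4 = 597 → laminar (Re < 2300)
f = 64/Re = 0.1072
h_f = f(L/D)V²/(2g) = 0.1072·(29.9/0.05470)·1.31²/(2·9.81) = 5.124 m

h_f ≈ 5.12 m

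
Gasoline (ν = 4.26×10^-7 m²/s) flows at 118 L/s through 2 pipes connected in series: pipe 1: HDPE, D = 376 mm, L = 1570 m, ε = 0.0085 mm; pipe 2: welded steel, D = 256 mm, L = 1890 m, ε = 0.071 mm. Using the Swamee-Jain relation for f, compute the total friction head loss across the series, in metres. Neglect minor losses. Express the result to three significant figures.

Pipe 1: V = 1.063 m/s, Re = 9.38×10^5, ε/D = 2.26×10^-5, f = 0.01225, h_1 = f(L/D)V²/2g = 2.943 m
Pipe 2: V = 2.293 m/s, Re = 1.38×10^6, ε/D = 2.77×10^-4, f = 0.01535, h_2 = f(L/D)V²/2g = 30.35 m
Series → Q common, losses add: H = Σh = 33.30 m

H ≈ 33.3 m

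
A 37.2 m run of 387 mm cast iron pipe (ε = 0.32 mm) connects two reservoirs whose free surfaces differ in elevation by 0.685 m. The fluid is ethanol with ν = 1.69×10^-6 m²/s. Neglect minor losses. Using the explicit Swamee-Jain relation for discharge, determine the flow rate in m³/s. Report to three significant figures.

Q ≈ 0.317 m³/s

Swamee-Jain (Type II): Q = -0.965·√(gD⁵h_f/L)·ln[ε/(3.7D) + √(3.17ν²L/(gD³h_f))]
√(gD⁵h_f/L) = √(9.81·0.387⁵·0.685/37.2) = 0.03960
ε/(3.7D) = 2.23×10^-4; √(3.17ν²L/(gD³h_f)) = 2.94×10^-5
Q = -0.965·0.03960·ln(2.529×10^-4) = 0.3165 m³/s
Check: V = 2.69 m/s, Re = 6.16×10^5, f = 0.01943, h_f = 0.689 m ≈ 0.685 m ✓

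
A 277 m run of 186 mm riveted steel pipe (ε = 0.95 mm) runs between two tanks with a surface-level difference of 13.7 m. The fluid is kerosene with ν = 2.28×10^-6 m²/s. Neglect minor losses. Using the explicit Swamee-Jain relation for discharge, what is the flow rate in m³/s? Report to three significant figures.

Q ≈ 0.0655 m³/s

Swamee-Jain (Type II): Q = -0.965·√(gD⁵h_f/L)·ln[ε/(3.7D) + √(3.17ν²L/(gD³h_f))]
√(gD⁵h_f/L) = √(9.81·0.186⁵·13.7/277) = 0.01039
ε/(3.7D) = 0.00138; √(3.17ν²L/(gD³h_f)) = 7.27×10^-5
Q = -0.965·0.01039·ln(0.001453) = 0.06553 m³/s
Check: V = 2.41 m/s, Re = 1.97×10^5, f = 0.03122, h_f = 13.8 m ≈ 13.7 m ✓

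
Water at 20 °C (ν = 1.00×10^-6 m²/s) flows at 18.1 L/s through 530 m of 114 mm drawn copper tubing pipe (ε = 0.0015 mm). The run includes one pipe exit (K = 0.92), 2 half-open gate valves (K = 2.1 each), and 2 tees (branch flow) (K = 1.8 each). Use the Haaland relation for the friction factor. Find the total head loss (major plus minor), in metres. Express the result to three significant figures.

V = 4Q/(πD²) = 1.773 m/s; V²/2g = 0.1603 m
Re = 2.02×10^5, ε/D = 1.32×10^-5 → f = 0.01555 (Haaland)
Major: h_f = f(L/D)·V²/2g = 0.01555·4649·0.1603 = 11.58 m
Minor: ΣK = 8.72; h_m = ΣK·V²/2g = 1.398 m
Total H_L = 11.58 + 1.398 = 12.98 m

H_L ≈ 13.0 m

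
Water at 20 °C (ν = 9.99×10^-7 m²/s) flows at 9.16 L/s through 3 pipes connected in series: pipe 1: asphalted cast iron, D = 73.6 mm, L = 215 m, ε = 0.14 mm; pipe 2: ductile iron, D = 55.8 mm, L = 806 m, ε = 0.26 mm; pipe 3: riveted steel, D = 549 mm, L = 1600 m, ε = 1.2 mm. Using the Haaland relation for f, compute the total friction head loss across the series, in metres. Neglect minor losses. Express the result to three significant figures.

Pipe 1: V = 2.153 m/s, Re = 1.59×10^5, ε/D = 0.00190, f = 0.02417, h_1 = f(L/D)V²/2g = 16.68 m
Pipe 2: V = 3.746 m/s, Re = 2.09×10^5, ε/D = 0.00466, f = 0.03022, h_2 = f(L/D)V²/2g = 312.2 m
Pipe 3: V = 0.03870 m/s, Re = 2.13×10^4, ε/D = 0.00219, f = 0.02953, h_3 = f(L/D)V²/2g = 0.006569 m
Series → Q common, losses add: H = Σh = 328.9 m

H ≈ 329 m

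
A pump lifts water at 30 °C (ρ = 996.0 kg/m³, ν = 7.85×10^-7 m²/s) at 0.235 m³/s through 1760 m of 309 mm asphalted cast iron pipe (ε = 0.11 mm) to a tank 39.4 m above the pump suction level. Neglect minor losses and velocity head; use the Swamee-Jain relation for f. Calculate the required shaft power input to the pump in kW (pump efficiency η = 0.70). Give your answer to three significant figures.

V = 4Q/(πD²) = 3.134 m/s; Re = 1.23×10^6; ε/D = 3.56×10^-4; f = 0.01611
h_f = f(L/D)V²/2g = 45.94 m
Total head H = z + h_f = 39.4 + 45.94 = 85.34 m
P_hyd = ρgQH = 996.0·9.81·0.235·85.34 = 196.0 kW
P_shaft = P_hyd/η = 196.0/0.70 = 279.9 kW

P_shaft ≈ 280 kW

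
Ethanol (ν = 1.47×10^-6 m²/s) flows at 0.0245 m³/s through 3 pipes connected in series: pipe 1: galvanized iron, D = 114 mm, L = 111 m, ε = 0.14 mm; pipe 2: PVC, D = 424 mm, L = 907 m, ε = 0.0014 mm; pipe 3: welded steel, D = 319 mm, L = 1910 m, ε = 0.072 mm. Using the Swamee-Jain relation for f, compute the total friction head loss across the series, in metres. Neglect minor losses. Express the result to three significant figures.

Pipe 1: V = 2.400 m/s, Re = 1.86×10^5, ε/D = 0.00123, f = 0.02213, h_1 = f(L/D)V²/2g = 6.328 m
Pipe 2: V = 0.1735 m/s, Re = 5.00×10^4, ε/D = 3.30×10^-6, f = 0.02077, h_2 = f(L/D)V²/2g = 0.06818 m
Pipe 3: V = 0.3065 m/s, Re = 6.65×10^4, ε/D = 2.26×10^-4, f = 0.02052, h_3 = f(L/D)V²/2g = 0.5883 m
Series → Q common, losses add: H = Σh = 6.985 m

H ≈ 6.98 m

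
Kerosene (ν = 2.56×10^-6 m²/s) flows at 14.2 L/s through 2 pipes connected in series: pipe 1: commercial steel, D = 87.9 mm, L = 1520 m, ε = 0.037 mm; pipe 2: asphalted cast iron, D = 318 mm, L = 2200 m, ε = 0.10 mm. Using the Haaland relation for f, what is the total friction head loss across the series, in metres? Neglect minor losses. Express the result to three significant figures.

H ≈ 98.5 m

Pipe 1: V = 2.340 m/s, Re = 8.03×10^4, ε/D = 4.21×10^-4, f = 0.02036, h_1 = f(L/D)V²/2g = 98.26 m
Pipe 2: V = 0.1788 m/s, Re = 2.22×10^4, ε/D = 3.14×10^-4, f = 0.02567, h_2 = f(L/D)V²/2g = 0.2894 m
Series → Q common, losses add: H = Σh = 98.55 m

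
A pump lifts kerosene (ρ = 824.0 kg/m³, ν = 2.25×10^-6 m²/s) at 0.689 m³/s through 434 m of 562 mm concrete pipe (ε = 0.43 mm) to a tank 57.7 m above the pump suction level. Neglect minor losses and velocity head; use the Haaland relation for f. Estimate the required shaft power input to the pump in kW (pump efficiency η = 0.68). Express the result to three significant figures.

V = 4Q/(πD²) = 2.778 m/s; Re = 6.94×10^5; ε/D = 7.65×10^-4; f = 0.01891
h_f = f(L/D)V²/2g = 5.743 m
Total head H = z + h_f = 57.7 + 5.743 = 63.44 m
P_hyd = ρgQH = 824.0·9.81·0.689·63.44 = 353.3 kW
P_shaft = P_hyd/η = 353.3/0.68 = 519.6 kW

P_shaft ≈ 520 kW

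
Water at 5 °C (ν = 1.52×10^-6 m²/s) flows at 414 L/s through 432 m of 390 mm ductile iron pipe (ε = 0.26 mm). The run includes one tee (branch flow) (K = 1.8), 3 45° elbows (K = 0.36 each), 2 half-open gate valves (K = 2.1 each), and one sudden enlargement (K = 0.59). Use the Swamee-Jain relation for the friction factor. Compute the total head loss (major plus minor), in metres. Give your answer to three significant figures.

V = 4Q/(πD²) = 3.466 m/s; V²/2g = 0.6122 m
Re = 8.89×10^5, ε/D = 6.67×10^-4 → f = 0.01839 (Swamee-Jain)
Major: h_f = f(L/D)·V²/2g = 0.01839·1108·0.6122 = 12.47 m
Minor: ΣK = 7.67; h_m = ΣK·V²/2g = 4.695 m
Total H_L = 12.47 + 4.695 = 17.17 m

H_L ≈ 17.2 m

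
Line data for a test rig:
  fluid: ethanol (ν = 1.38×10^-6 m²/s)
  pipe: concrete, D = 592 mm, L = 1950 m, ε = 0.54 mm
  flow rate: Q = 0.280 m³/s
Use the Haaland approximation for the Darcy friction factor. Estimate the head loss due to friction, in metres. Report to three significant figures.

V = 4Q/(πD²) = 4·0.280/(π·0.592²) = 1.017 m/s
Re = VD/ν = 1.017·0.592/1.38×10^-6 = 4.36×10^5 → turbulent
ε/D = 0.54/592 = 9.12×10^-4
Haaland: f = 0.01988
h_f = f(L/D)V²/(2g) = 0.01988·(1950/0.592)·1.017²/(2·9.81) = 3.453 m

h_f ≈ 3.45 m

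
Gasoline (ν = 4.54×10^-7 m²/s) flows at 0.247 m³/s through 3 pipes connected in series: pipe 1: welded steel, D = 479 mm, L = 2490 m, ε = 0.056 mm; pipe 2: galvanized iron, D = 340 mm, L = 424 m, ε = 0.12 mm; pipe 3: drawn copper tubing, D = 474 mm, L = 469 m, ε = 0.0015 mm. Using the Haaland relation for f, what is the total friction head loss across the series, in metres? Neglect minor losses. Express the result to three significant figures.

H ≈ 15.1 m

Pipe 1: V = 1.371 m/s, Re = 1.45×10^6, ε/D = 1.17×10^-4, f = 0.01324, h_1 = f(L/D)V²/2g = 6.593 m
Pipe 2: V = 2.721 m/s, Re = 2.04×10^6, ε/D = 3.53×10^-4, f = 0.01578, h_2 = f(L/D)V²/2g = 7.425 m
Pipe 3: V = 1.400 m/s, Re = 1.46×10^6, ε/D = 3.16×10^-6, f = 0.01095, h_3 = f(L/D)V²/2g = 1.082 m
Series → Q common, losses add: H = Σh = 15.10 m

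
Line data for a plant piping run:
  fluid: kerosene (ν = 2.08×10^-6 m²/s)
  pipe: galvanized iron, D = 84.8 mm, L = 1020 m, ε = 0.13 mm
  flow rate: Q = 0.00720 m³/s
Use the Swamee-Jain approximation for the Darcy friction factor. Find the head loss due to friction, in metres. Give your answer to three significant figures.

V = 4Q/(πD²) = 4·0.00720/(π·0.0848²) = 1.275 m/s
Re = VD/ν = 1.275·0.0848/2.08×10^-6 = 5.20×10^4 → turbulent
ε/D = 0.13/84.8 = 0.00153
Swamee-Jain: f = 0.02552
h_f = f(L/D)V²/(2g) = 0.02552·(1020/0.0848)·1.275²/(2·9.81) = 25.43 m

h_f ≈ 25.4 m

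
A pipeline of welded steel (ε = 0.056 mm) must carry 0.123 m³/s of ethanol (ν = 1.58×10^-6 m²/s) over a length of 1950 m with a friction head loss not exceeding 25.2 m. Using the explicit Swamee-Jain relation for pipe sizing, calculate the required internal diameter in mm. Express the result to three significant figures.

Swamee-Jain (Type III): D = 0.66·[ε^1.25·(LQ²/(gh_f))^4.75 + ν·Q^9.4·(L/(gh_f))^5.2]^0.04
LQ²/(gh_f) = 0.1193; L/(gh_f) = 7.888
Term 1 = ε^1.25·(…)^4.75 = 1.99×10^-10; Term 2 = ν·Q^9.4·(…)^5.2 = 2.03×10^-10
D = 0.66·(1.99×10^-10 + 2.03×10^-10)^0.04 = 0.2778 m = 278 mm
Check: V = 2.03 m/s, Re = 3.57×10^5, f = 0.01602, h_f = 23.6 m ≈ 25.2 m ✓

D ≈ 278 mm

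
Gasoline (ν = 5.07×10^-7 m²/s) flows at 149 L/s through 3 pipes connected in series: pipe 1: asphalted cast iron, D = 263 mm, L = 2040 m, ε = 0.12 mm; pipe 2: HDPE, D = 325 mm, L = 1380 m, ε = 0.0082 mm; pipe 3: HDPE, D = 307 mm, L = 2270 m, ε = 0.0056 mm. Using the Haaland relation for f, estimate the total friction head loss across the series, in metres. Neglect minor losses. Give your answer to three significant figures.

Pipe 1: V = 2.743 m/s, Re = 1.42×10^6, ε/D = 4.56×10^-4, f = 0.01673, h_1 = f(L/D)V²/2g = 49.75 m
Pipe 2: V = 1.796 m/s, Re = 1.15×10^6, ε/D = 2.52×10^-5, f = 0.01184, h_2 = f(L/D)V²/2g = 8.265 m
Pipe 3: V = 2.013 m/s, Re = 1.22×10^6, ε/D = 1.82×10^-5, f = 0.01160, h_3 = f(L/D)V²/2g = 17.71 m
Series → Q common, losses add: H = Σh = 75.73 m

H ≈ 75.7 m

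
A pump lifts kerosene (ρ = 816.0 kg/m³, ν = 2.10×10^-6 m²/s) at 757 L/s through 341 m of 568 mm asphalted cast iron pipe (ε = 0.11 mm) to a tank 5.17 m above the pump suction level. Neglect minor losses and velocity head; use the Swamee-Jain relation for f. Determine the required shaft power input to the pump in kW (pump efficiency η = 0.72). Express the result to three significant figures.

V = 4Q/(πD²) = 2.988 m/s; Re = 8.08×10^5; ε/D = 1.94×10^-4; f = 0.01490
h_f = f(L/D)V²/2g = 4.068 m
Total head H = z + h_f = 5.17 + 4.068 = 9.238 m
P_hyd = ρgQH = 816.0·9.81·0.757·9.238 = 55.98 kW
P_shaft = P_hyd/η = 55.98/0.72 = 77.75 kW

P_shaft ≈ 77.8 kW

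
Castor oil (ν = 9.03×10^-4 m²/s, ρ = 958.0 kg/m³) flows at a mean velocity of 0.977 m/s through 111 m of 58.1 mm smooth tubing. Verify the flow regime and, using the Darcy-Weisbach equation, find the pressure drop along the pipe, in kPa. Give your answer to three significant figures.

Δp ≈ 889 kPa

Re = VD/ν = 0.977·0.05810/9.03×10^-4 = 62.9 → laminar (Re < 2300)
f = 64/Re = 1.018
h_f = f(L/D)V²/(2g) = 1.018·(111/0.05810)·0.977²/(2·9.81) = 94.63 m
Δp = ρg·h_f = 958.0·9.81·94.63 = 889.3 kPa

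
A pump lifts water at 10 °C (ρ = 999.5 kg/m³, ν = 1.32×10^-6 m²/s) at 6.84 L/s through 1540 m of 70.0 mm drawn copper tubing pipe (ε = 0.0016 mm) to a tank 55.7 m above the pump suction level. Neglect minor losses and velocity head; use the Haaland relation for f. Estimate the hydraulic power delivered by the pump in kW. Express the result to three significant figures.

V = 4Q/(πD²) = 1.777 m/s; Re = 9.43×10^4; ε/D = 2.29×10^-5; f = 0.01813
h_f = f(L/D)V²/2g = 64.23 m
Total head H = z + h_f = 55.7 + 64.23 = 119.9 m
P_hyd = ρgQH = 999.5·9.81·0.00684·119.9 = 8.043 kW

P_hyd ≈ 8.04 kW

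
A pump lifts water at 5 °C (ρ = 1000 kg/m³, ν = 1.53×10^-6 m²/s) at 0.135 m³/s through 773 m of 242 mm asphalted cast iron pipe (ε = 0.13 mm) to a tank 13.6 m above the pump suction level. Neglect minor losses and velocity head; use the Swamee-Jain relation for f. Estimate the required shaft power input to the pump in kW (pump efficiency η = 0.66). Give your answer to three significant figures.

P_shaft ≈ 78.1 kW

V = 4Q/(πD²) = 2.935 m/s; Re = 4.64×10^5; ε/D = 5.37×10^-4; f = 0.01807
h_f = f(L/D)V²/2g = 25.34 m
Total head H = z + h_f = 13.6 + 25.34 = 38.94 m
P_hyd = ρgQH = 1000·9.81·0.135·38.94 = 51.57 kW
P_shaft = P_hyd/η = 51.57/0.66 = 78.14 kW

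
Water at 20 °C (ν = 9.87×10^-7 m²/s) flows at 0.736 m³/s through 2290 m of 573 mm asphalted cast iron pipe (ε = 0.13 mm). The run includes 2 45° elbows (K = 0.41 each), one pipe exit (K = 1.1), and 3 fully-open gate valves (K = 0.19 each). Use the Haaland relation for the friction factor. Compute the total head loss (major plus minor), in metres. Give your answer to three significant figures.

V = 4Q/(πD²) = 2.854 m/s; V²/2g = 0.4152 m
Re = 1.66×10^6, ε/D = 2.27×10^-4 → f = 0.01460 (Haaland)
Major: h_f = f(L/D)·V²/2g = 0.01460·3997·0.4152 = 24.23 m
Minor: ΣK = 2.49; h_m = ΣK·V²/2g = 1.034 m
Total H_L = 24.23 + 1.034 = 25.26 m

H_L ≈ 25.3 m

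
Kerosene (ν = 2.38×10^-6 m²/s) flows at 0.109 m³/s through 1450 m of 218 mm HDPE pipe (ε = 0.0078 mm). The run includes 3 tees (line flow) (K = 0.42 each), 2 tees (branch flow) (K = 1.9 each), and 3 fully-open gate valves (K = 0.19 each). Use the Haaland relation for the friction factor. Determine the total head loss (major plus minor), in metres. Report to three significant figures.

H_L ≈ 45.6 m

V = 4Q/(πD²) = 2.920 m/s; V²/2g = 0.4347 m
Re = 2.67×10^5, ε/D = 3.58×10^-5 → f = 0.01494 (Haaland)
Major: h_f = f(L/D)·V²/2g = 0.01494·6651·0.4347 = 43.20 m
Minor: ΣK = 5.63; h_m = ΣK·V²/2g = 2.447 m
Total H_L = 43.20 + 2.447 = 45.64 m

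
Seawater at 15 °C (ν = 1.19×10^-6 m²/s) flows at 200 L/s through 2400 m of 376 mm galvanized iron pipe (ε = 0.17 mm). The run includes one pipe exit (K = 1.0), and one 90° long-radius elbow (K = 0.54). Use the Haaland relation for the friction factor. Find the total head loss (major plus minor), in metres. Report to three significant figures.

V = 4Q/(πD²) = 1.801 m/s; V²/2g = 0.1654 m
Re = 5.69×10^5, ε/D = 4.52×10^-4 → f = 0.01716 (Haaland)
Major: h_f = f(L/D)·V²/2g = 0.01716·6383·0.1654 = 18.12 m
Minor: ΣK = 1.54; h_m = ΣK·V²/2g = 0.2547 m
Total H_L = 18.12 + 0.2547 = 18.37 m

H_L ≈ 18.4 m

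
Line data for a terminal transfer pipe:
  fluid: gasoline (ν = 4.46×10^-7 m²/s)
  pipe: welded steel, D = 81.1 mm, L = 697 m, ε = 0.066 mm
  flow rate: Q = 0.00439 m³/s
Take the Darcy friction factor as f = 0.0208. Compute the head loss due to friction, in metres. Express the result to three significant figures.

h_f ≈ 6.58 m

V = 4Q/(πD²) = 4·0.00439/(π·0.0811²) = 0.8498 m/s
h_f = f(L/D)V²/(2g) = 0.02080·(697/0.0811)·0.8498²/(2·9.81) = 6.580 m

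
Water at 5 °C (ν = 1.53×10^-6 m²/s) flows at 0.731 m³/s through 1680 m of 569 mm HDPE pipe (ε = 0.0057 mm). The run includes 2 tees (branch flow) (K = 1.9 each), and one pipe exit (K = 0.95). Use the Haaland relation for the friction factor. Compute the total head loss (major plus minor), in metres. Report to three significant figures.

V = 4Q/(πD²) = 2.875 m/s; V²/2g = 0.4212 m
Re = 1.07×10^6, ε/D = 1.00×10^-5 → f = 0.01165 (Haaland)
Major: h_f = f(L/D)·V²/2g = 0.01165·2953·0.4212 = 14.48 m
Minor: ΣK = 4.75; h_m = ΣK·V²/2g = 2.001 m
Total H_L = 14.48 + 2.001 = 16.49 m

H_L ≈ 16.5 m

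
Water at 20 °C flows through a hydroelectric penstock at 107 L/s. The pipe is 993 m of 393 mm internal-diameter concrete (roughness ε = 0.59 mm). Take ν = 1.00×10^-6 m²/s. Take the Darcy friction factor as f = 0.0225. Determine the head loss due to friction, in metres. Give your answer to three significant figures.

V = 4Q/(πD²) = 4·0.107/(π·0.393²) = 0.8821 m/s
h_f = f(L/D)V²/(2g) = 0.02250·(993/0.393)·0.8821²/(2·9.81) = 2.255 m

h_f ≈ 2.25 m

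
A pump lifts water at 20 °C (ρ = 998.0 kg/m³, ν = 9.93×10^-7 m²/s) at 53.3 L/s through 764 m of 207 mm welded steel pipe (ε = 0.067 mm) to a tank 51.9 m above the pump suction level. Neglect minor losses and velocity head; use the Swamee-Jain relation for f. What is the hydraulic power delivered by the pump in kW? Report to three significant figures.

P_hyd ≈ 31.3 kW

V = 4Q/(πD²) = 1.584 m/s; Re = 3.30×10^5; ε/D = 3.24×10^-4; f = 0.01708
h_f = f(L/D)V²/2g = 8.061 m
Total head H = z + h_f = 51.9 + 8.061 = 59.96 m
P_hyd = ρgQH = 998.0·9.81·0.0533·59.96 = 31.29 kW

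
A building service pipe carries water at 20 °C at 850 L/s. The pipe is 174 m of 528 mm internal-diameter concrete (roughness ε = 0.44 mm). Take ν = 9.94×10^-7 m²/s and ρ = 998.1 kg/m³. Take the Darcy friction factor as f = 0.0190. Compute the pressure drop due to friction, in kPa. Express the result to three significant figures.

Δp ≈ 47.1 kPa

V = 4Q/(πD²) = 4·0.850/(π·0.528²) = 3.882 m/s
h_f = f(L/D)V²/(2g) = 0.01900·(174/0.528)·3.882²/(2·9.81) = 4.809 m
Δp = ρg·h_f = 998.1·9.81·4.809 = 47.09 kPa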